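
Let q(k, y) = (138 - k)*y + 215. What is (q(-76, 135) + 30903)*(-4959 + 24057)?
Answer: 1146032784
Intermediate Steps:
q(k, y) = 215 + y*(138 - k) (q(k, y) = y*(138 - k) + 215 = 215 + y*(138 - k))
(q(-76, 135) + 30903)*(-4959 + 24057) = ((215 + 138*135 - 1*(-76)*135) + 30903)*(-4959 + 24057) = ((215 + 18630 + 10260) + 30903)*19098 = (29105 + 30903)*19098 = 60008*19098 = 1146032784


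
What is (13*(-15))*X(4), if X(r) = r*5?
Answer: -3900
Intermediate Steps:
X(r) = 5*r
(13*(-15))*X(4) = (13*(-15))*(5*4) = -195*20 = -3900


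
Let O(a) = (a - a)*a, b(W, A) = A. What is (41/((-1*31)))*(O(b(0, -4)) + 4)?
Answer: -164/31 ≈ -5.2903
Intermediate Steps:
O(a) = 0 (O(a) = 0*a = 0)
(41/((-1*31)))*(O(b(0, -4)) + 4) = (41/((-1*31)))*(0 + 4) = (41/(-31))*4 = (41*(-1/31))*4 = -41/31*4 = -164/31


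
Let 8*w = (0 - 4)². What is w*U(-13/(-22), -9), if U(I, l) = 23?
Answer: 46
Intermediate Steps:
w = 2 (w = (0 - 4)²/8 = (⅛)*(-4)² = (⅛)*16 = 2)
w*U(-13/(-22), -9) = 2*23 = 46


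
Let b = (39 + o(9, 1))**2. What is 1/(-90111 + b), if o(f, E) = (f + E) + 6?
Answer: -1/87086 ≈ -1.1483e-5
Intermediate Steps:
o(f, E) = 6 + E + f (o(f, E) = (E + f) + 6 = 6 + E + f)
b = 3025 (b = (39 + (6 + 1 + 9))**2 = (39 + 16)**2 = 55**2 = 3025)
1/(-90111 + b) = 1/(-90111 + 3025) = 1/(-87086) = -1/87086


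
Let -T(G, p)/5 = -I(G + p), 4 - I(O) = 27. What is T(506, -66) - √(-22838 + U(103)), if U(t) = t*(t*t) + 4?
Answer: -115 - 3*√118877 ≈ -1149.4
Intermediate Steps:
U(t) = 4 + t³ (U(t) = t*t² + 4 = t³ + 4 = 4 + t³)
I(O) = -23 (I(O) = 4 - 1*27 = 4 - 27 = -23)
T(G, p) = -115 (T(G, p) = -(-5)*(-23) = -5*23 = -115)
T(506, -66) - √(-22838 + U(103)) = -115 - √(-22838 + (4 + 103³)) = -115 - √(-22838 + (4 + 1092727)) = -115 - √(-22838 + 1092731) = -115 - √1069893 = -115 - 3*√118877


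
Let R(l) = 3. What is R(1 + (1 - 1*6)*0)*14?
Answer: 42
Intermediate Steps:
R(1 + (1 - 1*6)*0)*14 = 3*14 = 42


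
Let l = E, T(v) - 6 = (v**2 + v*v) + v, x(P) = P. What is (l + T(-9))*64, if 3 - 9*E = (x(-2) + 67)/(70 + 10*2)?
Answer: 825568/81 ≈ 10192.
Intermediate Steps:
T(v) = 6 + v + 2*v**2 (T(v) = 6 + ((v**2 + v*v) + v) = 6 + ((v**2 + v**2) + v) = 6 + (2*v**2 + v) = 6 + (v + 2*v**2) = 6 + v + 2*v**2)
E = 41/162 (E = 1/3 - (-2 + 67)/(9*(70 + 10*2)) = 1/3 - 65/(9*(70 + 20)) = 1/3 - 65/(9*90) = 1/3 - 1/9*13/18 = 1/3 - 13/162 = 41/162 ≈ 0.25309)
l = 41/162 ≈ 0.25309
(l + T(-9))*64 = (41/162 + (6 - 9 + 2*(-9)**2))*64 = (41/162 + (6 - 9 + 2*81))*64 = (41/162 + (6 - 9 + 162))*64 = (41/162 + 159)*64 = (25799/162)*64 = 825568/81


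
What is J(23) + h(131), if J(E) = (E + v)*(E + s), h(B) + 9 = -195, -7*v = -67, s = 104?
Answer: 27528/7 ≈ 3932.6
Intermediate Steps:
v = 67/7 (v = -⅐*(-67) = 67/7 ≈ 9.5714)
h(B) = -204 (h(B) = -9 - 195 = -204)
J(E) = (104 + E)*(67/7 + E) (J(E) = (E + 67/7)*(E + 104) = (67/7 + E)*(104 + E) = (104 + E)*(67/7 + E))
J(23) + h(131) = (6968/7 + 23² + (795/7)*23) - 204 = (6968/7 + 529 + 18285/7) - 204 = 28956/7 - 204 = 27528/7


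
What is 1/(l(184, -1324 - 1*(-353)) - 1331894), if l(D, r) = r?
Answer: -1/1332865 ≈ -7.5026e-7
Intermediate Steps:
1/(l(184, -1324 - 1*(-353)) - 1331894) = 1/((-1324 - 1*(-353)) - 1331894) = 1/((-1324 + 353) - 1331894) = 1/(-971 - 1331894) = 1/(-1332865) = -1/1332865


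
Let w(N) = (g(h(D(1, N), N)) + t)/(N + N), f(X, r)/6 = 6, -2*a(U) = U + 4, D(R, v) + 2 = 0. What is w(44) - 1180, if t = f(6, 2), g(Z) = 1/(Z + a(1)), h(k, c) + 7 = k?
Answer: -1193747/1012 ≈ -1179.6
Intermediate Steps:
D(R, v) = -2 (D(R, v) = -2 + 0 = -2)
h(k, c) = -7 + k
a(U) = -2 - U/2 (a(U) = -(U + 4)/2 = -(4 + U)/2 = -2 - U/2)
f(X, r) = 36 (f(X, r) = 6*6 = 36)
g(Z) = 1/(-5/2 + Z) (g(Z) = 1/(Z + (-2 - ½*1)) = 1/(Z + (-2 - ½)) = 1/(Z - 5/2) = 1/(-5/2 + Z))
t = 36
w(N) = 413/(23*N) (w(N) = (2/(-5 + 2*(-7 - 2)) + 36)/(N + N) = (2/(-5 + 2*(-9)) + 36)/((2*N)) = (2/(-5 - 18) + 36)*(1/(2*N)) = (2/(-23) + 36)*(1/(2*N)) = (2*(-1/23) + 36)*(1/(2*N)) = (-2/23 + 36)*(1/(2*N)) = 826*(1/(2*N))/23 = 413/(23*N))
w(44) - 1180 = (413/23)/44 - 1180 = (413/23)*(1/44) - 1180 = 413/1012 - 1180 = -1193747/1012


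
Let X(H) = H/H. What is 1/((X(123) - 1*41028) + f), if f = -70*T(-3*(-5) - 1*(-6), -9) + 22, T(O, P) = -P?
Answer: -1/41635 ≈ -2.4018e-5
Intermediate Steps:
X(H) = 1
f = -608 (f = -(-70)*(-9) + 22 = -70*9 + 22 = -630 + 22 = -608)
1/((X(123) - 1*41028) + f) = 1/((1 - 1*41028) - 608) = 1/((1 - 41028) - 608) = 1/(-41027 - 608) = 1/(-41635) = -1/41635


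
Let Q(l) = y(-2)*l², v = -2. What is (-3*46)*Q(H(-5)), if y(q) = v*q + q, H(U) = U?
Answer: -6900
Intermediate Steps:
y(q) = -q (y(q) = -2*q + q = -q)
Q(l) = 2*l² (Q(l) = (-1*(-2))*l² = 2*l²)
(-3*46)*Q(H(-5)) = (-3*46)*(2*(-5)²) = -276*25 = -138*50 = -6900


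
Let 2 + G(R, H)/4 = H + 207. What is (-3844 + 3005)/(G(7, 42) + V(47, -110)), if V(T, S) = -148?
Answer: -839/840 ≈ -0.99881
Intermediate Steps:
G(R, H) = 820 + 4*H (G(R, H) = -8 + 4*(H + 207) = -8 + 4*(207 + H) = -8 + (828 + 4*H) = 820 + 4*H)
(-3844 + 3005)/(G(7, 42) + V(47, -110)) = (-3844 + 3005)/((820 + 4*42) - 148) = -839/((820 + 168) - 148) = -839/(988 - 148) = -839/840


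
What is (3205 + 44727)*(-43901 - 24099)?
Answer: -3259376000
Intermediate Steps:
(3205 + 44727)*(-43901 - 24099) = 47932*(-68000) = -3259376000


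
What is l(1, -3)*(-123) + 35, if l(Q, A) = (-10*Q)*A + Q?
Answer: -3778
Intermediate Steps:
l(Q, A) = Q - 10*A*Q (l(Q, A) = -10*A*Q + Q = Q - 10*A*Q)
l(1, -3)*(-123) + 35 = (1*(1 - 10*(-3)))*(-123) + 35 = (1*(1 + 30))*(-123) + 35 = (1*31)*(-123) + 35 = 31*(-123) + 35 = -3813 + 35 = -3778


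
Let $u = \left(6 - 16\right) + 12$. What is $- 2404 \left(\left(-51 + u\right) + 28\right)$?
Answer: $50484$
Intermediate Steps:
$u = 2$ ($u = -10 + 12 = 2$)
$- 2404 \left(\left(-51 + u\right) + 28\right) = - 2404 \left(\left(-51 + 2\right) + 28\right) = - 2404 \left(-49 + 28\right) = \left(-2404\right) \left(-21\right) = 50484$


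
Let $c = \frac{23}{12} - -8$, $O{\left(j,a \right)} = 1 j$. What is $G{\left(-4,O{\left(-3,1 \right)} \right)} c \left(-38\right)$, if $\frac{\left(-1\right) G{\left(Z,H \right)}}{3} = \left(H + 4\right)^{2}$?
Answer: $\frac{2261}{2} \approx 1130.5$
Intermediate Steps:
$O{\left(j,a \right)} = j$
$G{\left(Z,H \right)} = - 3 \left(4 + H\right)^{2}$ ($G{\left(Z,H \right)} = - 3 \left(H + 4\right)^{2} = - 3 \left(4 + H\right)^{2}$)
$c = \frac{119}{12}$ ($c = 23 \cdot \frac{1}{12} + 8 = \frac{23}{12} + 8 = \frac{119}{12} \approx 9.9167$)
$G{\left(-4,O{\left(-3,1 \right)} \right)} c \left(-38\right) = - 3 \left(4 - 3\right)^{2} \cdot \frac{119}{12} \left(-38\right) = - 3 \cdot 1^{2} \cdot \frac{119}{12} \left(-38\right) = \left(-3\right) 1 \cdot \frac{119}{12} \left(-38\right) = \left(-3\right) \frac{119}{12} \left(-38\right) = \left(- \frac{119}{4}\right) \left(-38\right) = \frac{2261}{2}$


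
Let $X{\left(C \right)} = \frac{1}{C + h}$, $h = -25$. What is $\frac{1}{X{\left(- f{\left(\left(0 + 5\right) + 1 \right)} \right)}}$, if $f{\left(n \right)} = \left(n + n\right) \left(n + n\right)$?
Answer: $-169$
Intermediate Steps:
$f{\left(n \right)} = 4 n^{2}$ ($f{\left(n \right)} = 2 n 2 n = 4 n^{2}$)
$X{\left(C \right)} = \frac{1}{-25 + C}$ ($X{\left(C \right)} = \frac{1}{C - 25} = \frac{1}{-25 + C}$)
$\frac{1}{X{\left(- f{\left(\left(0 + 5\right) + 1 \right)} \right)}} = \frac{1}{\frac{1}{-25 - 4 \left(\left(0 + 5\right) + 1\right)^{2}}} = \frac{1}{\frac{1}{-25 - 4 \left(5 + 1\right)^{2}}} = \frac{1}{\frac{1}{-25 - 4 \cdot 6^{2}}} = \frac{1}{\frac{1}{-25 - 4 \cdot 36}} = \frac{1}{\frac{1}{-25 - 144}} = \frac{1}{\frac{1}{-169}} = \frac{1}{- \frac{1}{169}} = -169$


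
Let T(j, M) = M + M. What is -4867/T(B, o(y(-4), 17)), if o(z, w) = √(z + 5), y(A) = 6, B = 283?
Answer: -4867*√11/22 ≈ -733.73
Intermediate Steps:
o(z, w) = √(5 + z)
T(j, M) = 2*M
-4867/T(B, o(y(-4), 17)) = -4867*1/(2*√(5 + 6)) = -4867*√11/22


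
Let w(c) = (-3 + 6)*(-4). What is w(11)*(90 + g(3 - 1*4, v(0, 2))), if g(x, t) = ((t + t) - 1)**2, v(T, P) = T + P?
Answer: -1188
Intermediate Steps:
v(T, P) = P + T
w(c) = -12 (w(c) = 3*(-4) = -12)
g(x, t) = (-1 + 2*t)**2 (g(x, t) = (2*t - 1)**2 = (-1 + 2*t)**2)
w(11)*(90 + g(3 - 1*4, v(0, 2))) = -12*(90 + (-1 + 2*(2 + 0))**2) = -12*(90 + (-1 + 2*2)**2) = -12*(90 + (-1 + 4)**2) = -12*(90 + 3**2) = -12*(90 + 9) = -12*99 = -1188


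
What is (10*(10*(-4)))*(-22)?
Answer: 8800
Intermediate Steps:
(10*(10*(-4)))*(-22) = (10*(-40))*(-22) = -400*(-22) = 8800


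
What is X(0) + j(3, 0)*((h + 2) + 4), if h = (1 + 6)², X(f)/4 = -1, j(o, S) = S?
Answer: -4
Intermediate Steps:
X(f) = -4 (X(f) = 4*(-1) = -4)
h = 49 (h = 7² = 49)
X(0) + j(3, 0)*((h + 2) + 4) = -4 + 0*((49 + 2) + 4) = -4 + 0*(51 + 4) = -4 + 0*55 = -4 + 0 = -4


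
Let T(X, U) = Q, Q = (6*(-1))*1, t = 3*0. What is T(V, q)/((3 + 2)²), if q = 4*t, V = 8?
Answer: -6/25 ≈ -0.24000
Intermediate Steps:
t = 0
Q = -6 (Q = -6*1 = -6)
q = 0 (q = 4*0 = 0)
T(X, U) = -6
T(V, q)/((3 + 2)²) = -6/(3 + 2)² = -6/(5²) = -6/25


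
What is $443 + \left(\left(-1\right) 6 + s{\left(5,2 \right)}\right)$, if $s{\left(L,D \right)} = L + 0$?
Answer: $442$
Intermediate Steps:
$s{\left(L,D \right)} = L$
$443 + \left(\left(-1\right) 6 + s{\left(5,2 \right)}\right) = 443 + \left(\left(-1\right) 6 + 5\right) = 443 + \left(-6 + 5\right) = 443 - 1 = 442$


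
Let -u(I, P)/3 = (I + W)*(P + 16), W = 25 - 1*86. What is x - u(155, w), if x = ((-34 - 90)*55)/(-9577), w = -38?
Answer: -59408888/9577 ≈ -6203.3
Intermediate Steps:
W = -61 (W = 25 - 86 = -61)
u(I, P) = -3*(-61 + I)*(16 + P) (u(I, P) = -3*(I - 61)*(P + 16) = -3*(-61 + I)*(16 + P))
x = 6820/9577 (x = -124*55*(-1/9577) = -6820*(-1/9577) = 6820/9577 ≈ 0.71212)
x - u(155, w) = 6820/9577 - (2928 - 48*155 + 183*(-38) - 3*155*(-38)) = 6820/9577 - (2928 - 7440 - 6954 + 17670) = 6820/9577 - 1*6204 = 6820/9577 - 6204 = -59408888/9577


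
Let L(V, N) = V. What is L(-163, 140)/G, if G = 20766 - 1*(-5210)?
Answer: -163/25976 ≈ -0.0062750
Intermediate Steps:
G = 25976 (G = 20766 + 5210 = 25976)
L(-163, 140)/G = -163/25976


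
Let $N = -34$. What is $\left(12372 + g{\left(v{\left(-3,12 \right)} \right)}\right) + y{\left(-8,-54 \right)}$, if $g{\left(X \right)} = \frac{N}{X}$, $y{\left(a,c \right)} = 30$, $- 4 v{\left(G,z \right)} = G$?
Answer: $\frac{37070}{3} \approx 12357.0$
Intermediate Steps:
$v{\left(G,z \right)} = - \frac{G}{4}$
$g{\left(X \right)} = - \frac{34}{X}$
$\left(12372 + g{\left(v{\left(-3,12 \right)} \right)}\right) + y{\left(-8,-54 \right)} = \left(12372 - \frac{34}{\left(- \frac{1}{4}\right) \left(-3\right)}\right) + 30 = \left(12372 - \frac{34}{\frac{3}{4}}\right) + 30 = \left(12372 - \frac{136}{3}\right) + 30 = \frac{36980}{3} + 30 = \frac{37070}{3}$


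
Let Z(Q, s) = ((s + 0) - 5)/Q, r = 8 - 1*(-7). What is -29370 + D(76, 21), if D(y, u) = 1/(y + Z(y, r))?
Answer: -84967372/2893 ≈ -29370.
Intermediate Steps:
r = 15 (r = 8 + 7 = 15)
Z(Q, s) = (-5 + s)/Q (Z(Q, s) = (s - 5)/Q = (-5 + s)/Q)
D(y, u) = 1/(y + 10/y) (D(y, u) = 1/(y + (-5 + 15)/y) = 1/(y + 10/y))
-29370 + D(76, 21) = -29370 + 76/(10 + 76²) = -29370 + 76/(10 + 5776) = -29370 + 76/5786 = -29370 + 76*(1/5786) = -29370 + 38/2893 = -84967372/2893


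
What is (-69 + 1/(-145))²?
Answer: 100120036/21025 ≈ 4762.0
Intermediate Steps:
(-69 + 1/(-145))² = (-69 - 1/145)² = (-10006/145)² = 100120036/21025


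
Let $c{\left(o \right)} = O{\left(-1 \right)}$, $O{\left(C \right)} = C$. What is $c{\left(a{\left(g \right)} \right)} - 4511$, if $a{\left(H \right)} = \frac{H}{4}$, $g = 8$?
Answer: $-4512$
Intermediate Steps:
$a{\left(H \right)} = \frac{H}{4}$ ($a{\left(H \right)} = H \frac{1}{4} = \frac{H}{4}$)
$c{\left(o \right)} = -1$
$c{\left(a{\left(g \right)} \right)} - 4511 = -1 - 4511 = -4512$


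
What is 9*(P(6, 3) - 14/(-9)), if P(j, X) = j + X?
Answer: 95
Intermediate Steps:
P(j, X) = X + j
9*(P(6, 3) - 14/(-9)) = 9*((3 + 6) - 14/(-9)) = 9*(9 - 14*(-1/9)) = 9*(9 + 14/9) = 9*(95/9) = 95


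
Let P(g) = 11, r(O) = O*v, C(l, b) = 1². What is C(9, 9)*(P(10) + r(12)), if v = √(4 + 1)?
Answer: 11 + 12*√5 ≈ 37.833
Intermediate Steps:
C(l, b) = 1
v = √5 ≈ 2.2361
r(O) = O*√5
C(9, 9)*(P(10) + r(12)) = 1*(11 + 12*√5) = 11 + 12*√5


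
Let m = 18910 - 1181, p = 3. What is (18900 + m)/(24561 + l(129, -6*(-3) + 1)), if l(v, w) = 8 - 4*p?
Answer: 36629/24557 ≈ 1.4916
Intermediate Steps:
m = 17729
l(v, w) = -4 (l(v, w) = 8 - 4*3 = 8 - 12 = -4)
(18900 + m)/(24561 + l(129, -6*(-3) + 1)) = (18900 + 17729)/(24561 - 4) = 36629/24557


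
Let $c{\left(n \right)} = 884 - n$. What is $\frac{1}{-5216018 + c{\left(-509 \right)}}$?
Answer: $- \frac{1}{5214625} \approx -1.9177 \cdot 10^{-7}$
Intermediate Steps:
$\frac{1}{-5216018 + c{\left(-509 \right)}} = \frac{1}{-5216018 + \left(884 - -509\right)} = \frac{1}{-5216018 + \left(884 + 509\right)} = \frac{1}{-5216018 + 1393} = \frac{1}{-5214625} = - \frac{1}{5214625}$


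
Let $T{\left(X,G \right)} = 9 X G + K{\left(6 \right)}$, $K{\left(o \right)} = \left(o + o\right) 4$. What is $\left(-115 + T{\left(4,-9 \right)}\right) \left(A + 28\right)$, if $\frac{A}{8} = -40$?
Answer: $114172$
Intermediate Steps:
$K{\left(o \right)} = 8 o$ ($K{\left(o \right)} = 2 o 4 = 8 o$)
$T{\left(X,G \right)} = 48 + 9 G X$ ($T{\left(X,G \right)} = 9 X G + 8 \cdot 6 = 9 G X + 48 = 48 + 9 G X$)
$A = -320$ ($A = 8 \left(-40\right) = -320$)
$\left(-115 + T{\left(4,-9 \right)}\right) \left(A + 28\right) = \left(-115 + \left(48 + 9 \left(-9\right) 4\right)\right) \left(-320 + 28\right) = \left(-115 + \left(48 - 324\right)\right) \left(-292\right) = \left(-115 - 276\right) \left(-292\right) = \left(-391\right) \left(-292\right) = 114172$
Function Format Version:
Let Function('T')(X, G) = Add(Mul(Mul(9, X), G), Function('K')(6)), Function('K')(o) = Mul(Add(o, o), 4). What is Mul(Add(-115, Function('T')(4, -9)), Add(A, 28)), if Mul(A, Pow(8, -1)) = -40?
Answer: 114172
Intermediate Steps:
Function('K')(o) = Mul(8, o) (Function('K')(o) = Mul(Mul(2, o), 4) = Mul(8, o))
Function('T')(X, G) = Add(48, Mul(9, G, X)) (Function('T')(X, G) = Add(Mul(Mul(9, X), G), Mul(8, 6)) = Add(Mul(9, G, X), 48) = Add(48, Mul(9, G, X)))
A = -320 (A = Mul(8, -40) = -320)
Mul(Add(-115, Function('T')(4, -9)), Add(A, 28)) = Mul(Add(-115, Add(48, Mul(9, -9, 4))), Add(-320, 28)) = Mul(Add(-115, Add(48, -324)), -292) = Mul(Add(-115, -276), -292) = Mul(-391, -292) = 114172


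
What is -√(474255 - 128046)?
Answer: -√346209 ≈ -588.40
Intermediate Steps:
-√(474255 - 128046) = -√346209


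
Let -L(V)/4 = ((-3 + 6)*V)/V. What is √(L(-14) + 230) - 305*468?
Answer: -142740 + √218 ≈ -1.4273e+5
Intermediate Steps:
L(V) = -12 (L(V) = -4*(-3 + 6)*V/V = -4*3*V/V = -4*3 = -12)
√(L(-14) + 230) - 305*468 = √(-12 + 230) - 305*468 = √218 - 142740 = -142740 + √218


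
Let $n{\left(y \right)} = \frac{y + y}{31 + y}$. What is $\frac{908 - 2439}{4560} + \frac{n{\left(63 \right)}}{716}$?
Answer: $- \frac{12808483}{38363280} \approx -0.33387$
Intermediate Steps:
$n{\left(y \right)} = \frac{2 y}{31 + y}$
$\frac{908 - 2439}{4560} + \frac{n{\left(63 \right)}}{716} = \frac{908 - 2439}{4560} + \frac{2 \cdot 63 \frac{1}{31 + 63}}{716} = \left(908 - 2439\right) \frac{1}{4560} + 2 \cdot 63 \cdot \frac{1}{94} \cdot \frac{1}{716} = \left(-1531\right) \frac{1}{4560} + 2 \cdot 63 \cdot \frac{1}{94} \cdot \frac{1}{716} = - \frac{1531}{4560} + \frac{63}{47} \cdot \frac{1}{716} = - \frac{1531}{4560} + \frac{63}{33652} = - \frac{12808483}{38363280}$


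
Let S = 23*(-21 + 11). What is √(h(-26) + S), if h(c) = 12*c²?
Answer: √7882 ≈ 88.781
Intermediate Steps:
S = -230 (S = 23*(-10) = -230)
√(h(-26) + S) = √(12*(-26)² - 230) = √(12*676 - 230) = √(8112 - 230) = √7882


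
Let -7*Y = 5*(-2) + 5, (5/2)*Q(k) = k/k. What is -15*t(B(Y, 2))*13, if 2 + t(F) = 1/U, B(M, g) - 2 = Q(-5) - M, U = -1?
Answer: 585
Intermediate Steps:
Q(k) = 2/5 (Q(k) = 2*(k/k)/5 = (2/5)*1 = 2/5)
Y = 5/7 (Y = -(5*(-2) + 5)/7 = -(-10 + 5)/7 = -1/7*(-5) = 5/7 ≈ 0.71429)
B(M, g) = 12/5 - M (B(M, g) = 2 + (2/5 - M) = 12/5 - M)
t(F) = -3 (t(F) = -2 + 1/(-1) = -2 - 1 = -3)
-15*t(B(Y, 2))*13 = -15*(-3)*13 = 45*13 = 585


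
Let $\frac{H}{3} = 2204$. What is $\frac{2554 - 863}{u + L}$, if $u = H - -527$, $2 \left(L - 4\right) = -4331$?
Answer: $\frac{3382}{9955} \approx 0.33973$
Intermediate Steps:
$H = 6612$ ($H = 3 \cdot 2204 = 6612$)
$L = - \frac{4323}{2}$ ($L = 4 + \frac{1}{2} \left(-4331\right) = 4 - \frac{4331}{2} = - \frac{4323}{2} \approx -2161.5$)
$u = 7139$ ($u = 6612 - -527 = 6612 + 527 = 7139$)
$\frac{2554 - 863}{u + L} = \frac{2554 - 863}{7139 - \frac{4323}{2}} = \frac{1691}{\frac{9955}{2}} = 1691 \cdot \frac{2}{9955} = \frac{3382}{9955}$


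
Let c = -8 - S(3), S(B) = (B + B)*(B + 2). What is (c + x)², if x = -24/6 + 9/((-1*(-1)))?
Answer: 1089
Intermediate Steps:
S(B) = 2*B*(2 + B) (S(B) = (2*B)*(2 + B) = 2*B*(2 + B))
x = 5 (x = -24*⅙ + 9/1 = -4 + 9*1 = -4 + 9 = 5)
c = -38 (c = -8 - 2*3*(2 + 3) = -8 - 2*3*5 = -8 - 1*30 = -8 - 30 = -38)
(c + x)² = (-38 + 5)² = (-33)² = 1089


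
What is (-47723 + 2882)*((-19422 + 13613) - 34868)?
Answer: 1823997357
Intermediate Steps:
(-47723 + 2882)*((-19422 + 13613) - 34868) = -44841*(-5809 - 34868) = -44841*(-40677) = 1823997357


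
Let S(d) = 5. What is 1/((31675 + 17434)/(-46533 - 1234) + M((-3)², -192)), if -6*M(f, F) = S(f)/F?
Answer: -55027584/56334733 ≈ -0.97680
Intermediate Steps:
M(f, F) = -5/(6*F)
1/((31675 + 17434)/(-46533 - 1234) + M((-3)², -192)) = 1/((31675 + 17434)/(-46533 - 1234) - ⅚/(-192)) = 1/(49109/(-47767) - ⅚*(-1/192)) = 1/(49109*(-1/47767) + 5/1152) = 1/(-49109/47767 + 5/1152) = 1/(-56334733/55027584) = -55027584/56334733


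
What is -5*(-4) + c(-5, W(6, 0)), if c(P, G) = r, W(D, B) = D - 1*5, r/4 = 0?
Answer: 20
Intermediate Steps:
r = 0 (r = 4*0 = 0)
W(D, B) = -5 + D (W(D, B) = D - 5 = -5 + D)
c(P, G) = 0
-5*(-4) + c(-5, W(6, 0)) = -5*(-4) + 0 = 20 + 0 = 20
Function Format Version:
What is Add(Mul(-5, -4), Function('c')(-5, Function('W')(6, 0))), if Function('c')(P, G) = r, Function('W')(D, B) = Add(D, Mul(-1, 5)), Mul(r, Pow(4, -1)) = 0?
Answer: 20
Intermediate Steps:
r = 0 (r = Mul(4, 0) = 0)
Function('W')(D, B) = Add(-5, D) (Function('W')(D, B) = Add(D, -5) = Add(-5, D))
Function('c')(P, G) = 0
Add(Mul(-5, -4), Function('c')(-5, Function('W')(6, 0))) = Add(Mul(-5, -4), 0) = Add(20, 0) = 20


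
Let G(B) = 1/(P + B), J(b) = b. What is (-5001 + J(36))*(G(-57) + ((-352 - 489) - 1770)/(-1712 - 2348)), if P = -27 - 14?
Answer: -17861091/5684 ≈ -3142.3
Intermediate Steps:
P = -41
G(B) = 1/(-41 + B)
(-5001 + J(36))*(G(-57) + ((-352 - 489) - 1770)/(-1712 - 2348)) = (-5001 + 36)*(1/(-41 - 57) + ((-352 - 489) - 1770)/(-1712 - 2348)) = -4965*(1/(-98) + (-841 - 1770)/(-4060)) = -4965*(-1/98 - 2611*(-1/4060)) = -4965*(-1/98 + 373/580) = -4965*17987/28420 = -17861091/5684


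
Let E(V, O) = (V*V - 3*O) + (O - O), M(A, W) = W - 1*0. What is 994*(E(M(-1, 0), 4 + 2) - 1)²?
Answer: 358834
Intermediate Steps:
M(A, W) = W (M(A, W) = W + 0 = W)
E(V, O) = V² - 3*O (E(V, O) = (V² - 3*O) + 0 = V² - 3*O)
994*(E(M(-1, 0), 4 + 2) - 1)² = 994*((0² - 3*(4 + 2)) - 1)² = 994*((0 - 3*6) - 1)² = 994*((0 - 18) - 1)² = 994*(-18 - 1)² = 994*(-19)² = 994*361 = 358834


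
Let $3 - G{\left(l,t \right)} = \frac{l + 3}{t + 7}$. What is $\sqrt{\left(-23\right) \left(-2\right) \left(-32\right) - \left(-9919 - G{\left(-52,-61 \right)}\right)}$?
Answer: $\frac{\sqrt{2737506}}{18} \approx 91.919$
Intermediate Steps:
$G{\left(l,t \right)} = 3 - \frac{3 + l}{7 + t}$ ($G{\left(l,t \right)} = 3 - \frac{l + 3}{t + 7} = 3 - \frac{3 + l}{7 + t}$)
$\sqrt{\left(-23\right) \left(-2\right) \left(-32\right) - \left(-9919 - G{\left(-52,-61 \right)}\right)} = \sqrt{\left(-23\right) \left(-2\right) \left(-32\right) + \left(\left(13467 + \frac{18 - -52 + 3 \left(-61\right)}{7 - 61}\right) - 3548\right)} = \sqrt{46 \left(-32\right) + \left(\left(13467 + \frac{18 + 52 - 183}{-54}\right) - 3548\right)} = \sqrt{-1472 + \left(\left(13467 - - \frac{113}{54}\right) - 3548\right)} = \sqrt{-1472 + \left(\left(13467 + \frac{113}{54}\right) - 3548\right)} = \sqrt{-1472 + \left(\frac{727331}{54} - 3548\right)} = \sqrt{-1472 + \frac{535739}{54}} = \sqrt{\frac{456251}{54}} = \frac{\sqrt{2737506}}{18}$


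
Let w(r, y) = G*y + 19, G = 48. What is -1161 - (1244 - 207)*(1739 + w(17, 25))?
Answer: -3068607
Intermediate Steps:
w(r, y) = 19 + 48*y (w(r, y) = 48*y + 19 = 19 + 48*y)
-1161 - (1244 - 207)*(1739 + w(17, 25)) = -1161 - (1244 - 207)*(1739 + (19 + 48*25)) = -1161 - 1037*(1739 + (19 + 1200)) = -1161 - 1037*(1739 + 1219) = -1161 - 1037*2958 = -1161 - 1*3067446 = -1161 - 3067446 = -3068607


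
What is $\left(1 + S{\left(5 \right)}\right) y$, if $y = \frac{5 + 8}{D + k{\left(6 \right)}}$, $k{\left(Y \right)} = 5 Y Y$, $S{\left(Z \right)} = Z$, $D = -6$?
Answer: $\frac{13}{29} \approx 0.44828$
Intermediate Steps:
$k{\left(Y \right)} = 5 Y^{2}$
$y = \frac{13}{174}$ ($y = \frac{5 + 8}{-6 + 5 \cdot 6^{2}} = \frac{13}{-6 + 5 \cdot 36} = \frac{13}{-6 + 180} = \frac{13}{174} \approx 0.074713$)
$\left(1 + S{\left(5 \right)}\right) y = \left(1 + 5\right) \frac{13}{174} = 6 \cdot \frac{13}{174} = \frac{13}{29}$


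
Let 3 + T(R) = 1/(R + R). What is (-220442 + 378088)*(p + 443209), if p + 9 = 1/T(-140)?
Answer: 58759538614320/841 ≈ 6.9869e+10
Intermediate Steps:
T(R) = -3 + 1/(2*R) (T(R) = -3 + 1/(R + R) = -3 + 1/(2*R))
p = -7849/841 (p = -9 + 1/(-3 + (½)/(-140)) = -9 + 1/(-3 + (½)*(-1/140)) = -9 + 1/(-3 - 1/280) = -9 + 1/(-841/280) = -9 - 280/841 = -7849/841 ≈ -9.3329)
(-220442 + 378088)*(p + 443209) = (-220442 + 378088)*(-7849/841 + 443209) = 157646*(372730920/841) = 58759538614320/841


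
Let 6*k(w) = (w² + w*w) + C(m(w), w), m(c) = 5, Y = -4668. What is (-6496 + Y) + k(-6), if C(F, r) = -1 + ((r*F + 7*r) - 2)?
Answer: -22329/2 ≈ -11165.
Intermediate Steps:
C(F, r) = -3 + 7*r + F*r (C(F, r) = -1 + ((F*r + 7*r) - 2) = -1 + ((7*r + F*r) - 2) = -1 + (-2 + 7*r + F*r) = -3 + 7*r + F*r)
k(w) = -½ + 2*w + w²/3 (k(w) = ((w² + w*w) + (-3 + 7*w + 5*w))/6 = ((w² + w²) + (-3 + 12*w))/6 = (2*w² + (-3 + 12*w))/6 = (-3 + 2*w² + 12*w)/6 = -½ + 2*w + w²/3)
(-6496 + Y) + k(-6) = (-6496 - 4668) + (-½ + 2*(-6) + (⅓)*(-6)²) = -11164 + (-½ - 12 + (⅓)*36) = -11164 + (-½ - 12 + 12) = -11164 - ½ = -22329/2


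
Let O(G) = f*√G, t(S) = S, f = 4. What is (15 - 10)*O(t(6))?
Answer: 20*√6 ≈ 48.990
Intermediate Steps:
O(G) = 4*√G
(15 - 10)*O(t(6)) = (15 - 10)*(4*√6) = 5*(4*√6) = 20*√6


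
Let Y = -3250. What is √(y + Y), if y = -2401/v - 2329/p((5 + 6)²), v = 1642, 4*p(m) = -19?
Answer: I*√2687465821906/31198 ≈ 52.547*I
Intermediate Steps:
p(m) = -19/4 (p(m) = (¼)*(-19) = -19/4)
y = 15251253/31198 (y = -2401/1642 - 2329/(-19/4) = -2401*1/1642 - 2329*(-4/19) = -2401/1642 + 9316/19 = 15251253/31198 ≈ 488.85)
√(y + Y) = √(15251253/31198 - 3250) = √(-86142247/31198) = I*√2687465821906/31198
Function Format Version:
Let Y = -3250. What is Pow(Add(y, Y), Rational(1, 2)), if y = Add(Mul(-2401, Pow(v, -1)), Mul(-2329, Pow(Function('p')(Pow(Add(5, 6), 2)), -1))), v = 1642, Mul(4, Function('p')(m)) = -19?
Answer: Mul(Rational(1, 31198), I, Pow(2687465821906, Rational(1, 2))) ≈ Mul(52.547, I)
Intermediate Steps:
Function('p')(m) = Rational(-19, 4) (Function('p')(m) = Mul(Rational(1, 4), -19) = Rational(-19, 4))
y = Rational(15251253, 31198) (y = Add(Mul(-2401, Pow(1642, -1)), Mul(-2329, Pow(Rational(-19, 4), -1))) = Add(Mul(-2401, Rational(1, 1642)), Mul(-2329, Rational(-4, 19))) = Add(Rational(-2401, 1642), Rational(9316, 19)) = Rational(15251253, 31198) ≈ 488.85)
Pow(Add(y, Y), Rational(1, 2)) = Pow(Add(Rational(15251253, 31198), -3250), Rational(1, 2)) = Pow(Rational(-86142247, 31198), Rational(1, 2)) = Mul(Rational(1, 31198), I, Pow(2687465821906, Rational(1, 2)))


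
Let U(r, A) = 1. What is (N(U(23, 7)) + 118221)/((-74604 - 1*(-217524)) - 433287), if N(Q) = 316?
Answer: -118537/290367 ≈ -0.40823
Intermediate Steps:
(N(U(23, 7)) + 118221)/((-74604 - 1*(-217524)) - 433287) = (316 + 118221)/((-74604 - 1*(-217524)) - 433287) = 118537/((-74604 + 217524) - 433287) = 118537/(142920 - 433287) = 118537/(-290367) = 118537*(-1/290367) = -118537/290367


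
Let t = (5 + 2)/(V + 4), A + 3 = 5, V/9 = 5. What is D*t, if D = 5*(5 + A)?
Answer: 5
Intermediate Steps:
V = 45 (V = 9*5 = 45)
A = 2 (A = -3 + 5 = 2)
D = 35 (D = 5*(5 + 2) = 5*7 = 35)
t = ⅐ (t = (5 + 2)/(45 + 4) = 7/49 = 7*(1/49) = ⅐ ≈ 0.14286)
D*t = 35*(⅐) = 5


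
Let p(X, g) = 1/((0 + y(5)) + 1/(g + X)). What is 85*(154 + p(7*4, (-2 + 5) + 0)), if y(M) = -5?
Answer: 2013225/154 ≈ 13073.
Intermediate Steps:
p(X, g) = 1/(-5 + 1/(X + g)) (p(X, g) = 1/((0 - 5) + 1/(g + X)) = 1/(-5 + 1/(X + g)))
85*(154 + p(7*4, (-2 + 5) + 0)) = 85*(154 + (7*4 + ((-2 + 5) + 0))/(1 - 35*4 - 5*((-2 + 5) + 0))) = 85*(154 + (28 + (3 + 0))/(1 - 5*28 - 5*(3 + 0))) = 85*(154 + (28 + 3)/(1 - 140 - 5*3)) = 85*(154 + 31/(1 - 140 - 15)) = 85*(154 + 31/(-154)) = 85*(154 - 1/154*31) = 85*(154 - 31/154) = 85*(23685/154) = 2013225/154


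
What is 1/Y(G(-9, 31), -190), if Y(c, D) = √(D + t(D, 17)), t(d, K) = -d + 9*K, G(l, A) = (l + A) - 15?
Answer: √17/51 ≈ 0.080845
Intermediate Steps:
G(l, A) = -15 + A + l (G(l, A) = (A + l) - 15 = -15 + A + l)
Y(c, D) = 3*√17 (Y(c, D) = √(D + (-D + 9*17)) = √(D + (-D + 153)) = √(D + (153 - D)) = √153 = 3*√17)
1/Y(G(-9, 31), -190) = 1/(3*√17) = √17/51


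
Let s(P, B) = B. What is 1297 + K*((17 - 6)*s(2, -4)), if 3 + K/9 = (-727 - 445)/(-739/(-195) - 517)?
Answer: 39546755/25019 ≈ 1580.7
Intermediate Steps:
K = -161298/25019 (K = -27 + 9*((-727 - 445)/(-739/(-195) - 517)) = -27 + 9*(-1172/(-739*(-1/195) - 517)) = -27 + 9*(-1172/(739/195 - 517)) = -27 + 9*(-1172/(-100076/195)) = -27 + 9*(-1172*(-195/100076)) = -27 + 9*(57135/25019) = -27 + 514215/25019 = -161298/25019 ≈ -6.4470)
1297 + K*((17 - 6)*s(2, -4)) = 1297 - 161298*(17 - 6)*(-4)/25019 = 1297 - 1774278*(-4)/25019 = 1297 - 161298/25019*(-44) = 1297 + 7097112/25019 = 39546755/25019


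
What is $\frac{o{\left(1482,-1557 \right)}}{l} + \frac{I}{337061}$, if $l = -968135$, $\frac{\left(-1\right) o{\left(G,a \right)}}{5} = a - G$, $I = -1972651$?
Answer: $- \frac{382982823556}{65264110247} \approx -5.8682$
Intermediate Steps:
$o{\left(G,a \right)} = - 5 a + 5 G$ ($o{\left(G,a \right)} = - 5 \left(a - G\right) = - 5 a + 5 G$)
$\frac{o{\left(1482,-1557 \right)}}{l} + \frac{I}{337061} = \frac{\left(-5\right) \left(-1557\right) + 5 \cdot 1482}{-968135} - \frac{1972651}{337061} = \left(7785 + 7410\right) \left(- \frac{1}{968135}\right) - \frac{1972651}{337061} = 15195 \left(- \frac{1}{968135}\right) - \frac{1972651}{337061} = - \frac{3039}{193627} - \frac{1972651}{337061} = - \frac{382982823556}{65264110247}$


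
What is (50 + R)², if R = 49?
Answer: 9801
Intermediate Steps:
(50 + R)² = (50 + 49)² = 99² = 9801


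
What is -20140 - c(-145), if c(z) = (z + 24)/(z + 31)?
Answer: -2296081/114 ≈ -20141.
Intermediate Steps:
c(z) = (24 + z)/(31 + z)
-20140 - c(-145) = -20140 - (24 - 145)/(31 - 145) = -20140 - (-121)/(-114) = -20140 - (-1)*(-121)/114 = -20140 - 1*121/114 = -20140 - 121/114 = -2296081/114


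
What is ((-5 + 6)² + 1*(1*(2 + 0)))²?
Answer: 9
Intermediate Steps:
((-5 + 6)² + 1*(1*(2 + 0)))² = (1² + 1*(1*2))² = (1 + 1*2)² = (1 + 2)² = 3² = 9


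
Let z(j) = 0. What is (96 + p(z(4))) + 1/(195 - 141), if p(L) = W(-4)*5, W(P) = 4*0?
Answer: 5185/54 ≈ 96.019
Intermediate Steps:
W(P) = 0
p(L) = 0 (p(L) = 0*5 = 0)
(96 + p(z(4))) + 1/(195 - 141) = (96 + 0) + 1/(195 - 141) = 96 + 1/54 = 5185/54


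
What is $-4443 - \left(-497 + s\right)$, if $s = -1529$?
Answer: $-2417$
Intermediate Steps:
$-4443 - \left(-497 + s\right) = -4443 + \left(497 - -1529\right) = -4443 + \left(497 + 1529\right) = -4443 + 2026 = -2417$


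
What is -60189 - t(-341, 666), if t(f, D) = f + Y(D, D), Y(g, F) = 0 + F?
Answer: -60514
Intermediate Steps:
Y(g, F) = F
t(f, D) = D + f (t(f, D) = f + D = D + f)
-60189 - t(-341, 666) = -60189 - (666 - 341) = -60189 - 1*325 = -60189 - 325 = -60514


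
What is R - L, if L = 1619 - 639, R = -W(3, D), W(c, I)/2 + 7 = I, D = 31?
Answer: -1028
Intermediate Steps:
W(c, I) = -14 + 2*I
R = -48 (R = -(-14 + 2*31) = -(-14 + 62) = -1*48 = -48)
L = 980
R - L = -48 - 1*980 = -48 - 980 = -1028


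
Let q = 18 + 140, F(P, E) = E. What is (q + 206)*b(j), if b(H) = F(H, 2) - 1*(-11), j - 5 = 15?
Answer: 4732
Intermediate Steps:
j = 20 (j = 5 + 15 = 20)
q = 158
b(H) = 13 (b(H) = 2 - 1*(-11) = 2 + 11 = 13)
(q + 206)*b(j) = (158 + 206)*13 = 364*13 = 4732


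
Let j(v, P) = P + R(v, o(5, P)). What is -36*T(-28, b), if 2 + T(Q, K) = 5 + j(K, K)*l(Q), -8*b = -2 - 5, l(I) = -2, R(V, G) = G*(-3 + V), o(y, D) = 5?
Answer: -810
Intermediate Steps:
b = 7/8 (b = -(-2 - 5)/8 = -1/8*(-7) = 7/8 ≈ 0.87500)
j(v, P) = -15 + P + 5*v (j(v, P) = P + 5*(-3 + v) = P + (-15 + 5*v) = -15 + P + 5*v)
T(Q, K) = 33 - 12*K (T(Q, K) = -2 + (5 + (-15 + K + 5*K)*(-2)) = -2 + (5 + (-15 + 6*K)*(-2)) = -2 + (5 + (30 - 12*K)) = -2 + (35 - 12*K) = 33 - 12*K)
-36*T(-28, b) = -36*(33 - 12*7/8) = -36*(33 - 21/2) = -36*45/2 = -810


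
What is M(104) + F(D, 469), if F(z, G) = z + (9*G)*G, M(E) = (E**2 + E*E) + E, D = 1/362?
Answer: 724501371/362 ≈ 2.0014e+6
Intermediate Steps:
D = 1/362 ≈ 0.0027624
M(E) = E + 2*E**2 (M(E) = (E**2 + E**2) + E = 2*E**2 + E = E + 2*E**2)
F(z, G) = z + 9*G**2
M(104) + F(D, 469) = 104*(1 + 2*104) + (1/362 + 9*469**2) = 104*(1 + 208) + (1/362 + 9*219961) = 104*209 + (1/362 + 1979649) = 21736 + 716632939/362 = 724501371/362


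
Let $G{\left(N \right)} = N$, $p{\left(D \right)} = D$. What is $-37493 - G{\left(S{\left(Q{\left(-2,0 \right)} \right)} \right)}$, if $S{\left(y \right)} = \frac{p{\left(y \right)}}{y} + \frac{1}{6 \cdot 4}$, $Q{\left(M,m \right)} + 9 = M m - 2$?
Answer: $- \frac{899857}{24} \approx -37494.0$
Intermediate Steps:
$Q{\left(M,m \right)} = -11 + M m$ ($Q{\left(M,m \right)} = -9 + \left(M m - 2\right) = -9 + \left(-2 + M m\right) = -11 + M m$)
$S{\left(y \right)} = \frac{25}{24}$ ($S{\left(y \right)} = \frac{y}{y} + \frac{1}{6 \cdot 4} = 1 + \frac{1}{6} \cdot \frac{1}{4} = 1 + \frac{1}{24} = \frac{25}{24}$)
$-37493 - G{\left(S{\left(Q{\left(-2,0 \right)} \right)} \right)} = -37493 - \frac{25}{24} = - \frac{899857}{24}$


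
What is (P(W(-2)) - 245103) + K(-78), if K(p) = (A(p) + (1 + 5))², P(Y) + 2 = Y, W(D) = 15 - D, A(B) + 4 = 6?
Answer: -245024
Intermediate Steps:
A(B) = 2 (A(B) = -4 + 6 = 2)
P(Y) = -2 + Y
K(p) = 64 (K(p) = (2 + (1 + 5))² = (2 + 6)² = 8² = 64)
(P(W(-2)) - 245103) + K(-78) = ((-2 + (15 - 1*(-2))) - 245103) + 64 = ((-2 + (15 + 2)) - 245103) + 64 = ((-2 + 17) - 245103) + 64 = (15 - 245103) + 64 = -245088 + 64 = -245024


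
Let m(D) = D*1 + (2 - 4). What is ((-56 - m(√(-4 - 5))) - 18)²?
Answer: 5175 + 432*I ≈ 5175.0 + 432.0*I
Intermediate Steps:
m(D) = -2 + D (m(D) = D - 2 = -2 + D)
((-56 - m(√(-4 - 5))) - 18)² = ((-56 - (-2 + √(-4 - 5))) - 18)² = ((-56 - (-2 + √(-9))) - 18)² = ((-56 - (-2 + 3*I)) - 18)² = ((-56 + (2 - 3*I)) - 18)² = ((-54 - 3*I) - 18)² = (-72 - 3*I)²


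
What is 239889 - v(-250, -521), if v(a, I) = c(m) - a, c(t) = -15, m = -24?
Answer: 239654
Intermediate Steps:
v(a, I) = -15 - a
239889 - v(-250, -521) = 239889 - (-15 - 1*(-250)) = 239889 - (-15 + 250) = 239889 - 1*235 = 239889 - 235 = 239654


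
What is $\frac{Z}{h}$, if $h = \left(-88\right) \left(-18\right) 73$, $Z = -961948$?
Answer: $- \frac{240487}{28908} \approx -8.319$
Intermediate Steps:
$h = 115632$ ($h = 1584 \cdot 73 = 115632$)
$\frac{Z}{h} = - \frac{961948}{115632} = \left(-961948\right) \frac{1}{115632} = - \frac{240487}{28908}$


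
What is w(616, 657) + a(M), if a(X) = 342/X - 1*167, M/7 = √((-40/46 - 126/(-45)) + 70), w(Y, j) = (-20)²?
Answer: 233 + 171*√59455/7238 ≈ 238.76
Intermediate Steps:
w(Y, j) = 400
M = 28*√59455/115 (M = 7*√((-40/46 - 126/(-45)) + 70) = 7*√((-40*1/46 - 126*(-1/45)) + 70) = 7*√((-20/23 + 14/5) + 70) = 7*√(222/115 + 70) = 7*√(8272/115) = 7*(4*√59455/115) = 28*√59455/115 ≈ 59.368)
a(X) = -167 + 342/X (a(X) = 342/X - 167 = -167 + 342/X)
w(616, 657) + a(M) = 400 + (-167 + 342/((28*√59455/115))) = 400 + (-167 + 342*(√59455/14476)) = 400 + (-167 + 171*√59455/7238) = 233 + 171*√59455/7238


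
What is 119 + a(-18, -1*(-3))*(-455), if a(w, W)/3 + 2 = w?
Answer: 27419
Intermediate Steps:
a(w, W) = -6 + 3*w
119 + a(-18, -1*(-3))*(-455) = 119 + (-6 + 3*(-18))*(-455) = 119 + (-6 - 54)*(-455) = 119 - 60*(-455) = 119 + 27300 = 27419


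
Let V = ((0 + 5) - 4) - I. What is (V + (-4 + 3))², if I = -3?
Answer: 9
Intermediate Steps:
V = 4 (V = ((0 + 5) - 4) - 1*(-3) = (5 - 4) + 3 = 1 + 3 = 4)
(V + (-4 + 3))² = (4 + (-4 + 3))² = (4 - 1)² = 3² = 9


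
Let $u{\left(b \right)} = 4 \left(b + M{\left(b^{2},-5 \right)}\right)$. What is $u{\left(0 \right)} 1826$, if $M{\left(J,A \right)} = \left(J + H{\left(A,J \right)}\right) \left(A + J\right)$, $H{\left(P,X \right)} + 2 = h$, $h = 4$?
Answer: $-73040$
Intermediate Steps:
$H{\left(P,X \right)} = 2$ ($H{\left(P,X \right)} = -2 + 4 = 2$)
$M{\left(J,A \right)} = \left(2 + J\right) \left(A + J\right)$ ($M{\left(J,A \right)} = \left(J + 2\right) \left(A + J\right) = \left(2 + J\right) \left(A + J\right)$)
$u{\left(b \right)} = -40 - 12 b^{2} + 4 b + 4 b^{4}$ ($u{\left(b \right)} = 4 \left(b + \left(\left(b^{2}\right)^{2} + 2 \left(-5\right) + 2 b^{2} - 5 b^{2}\right)\right) = 4 \left(b + \left(b^{4} - 10 + 2 b^{2} - 5 b^{2}\right)\right) = 4 \left(b - \left(10 - b^{4} + 3 b^{2}\right)\right) = 4 \left(-10 + b + b^{4} - 3 b^{2}\right) = -40 - 12 b^{2} + 4 b + 4 b^{4}$)
$u{\left(0 \right)} 1826 = \left(-40 - 12 \cdot 0^{2} + 4 \cdot 0 + 4 \cdot 0^{4}\right) 1826 = \left(-40 - 0 + 0 + 4 \cdot 0\right) 1826 = \left(-40 + 0 + 0 + 0\right) 1826 = \left(-40\right) 1826 = -73040$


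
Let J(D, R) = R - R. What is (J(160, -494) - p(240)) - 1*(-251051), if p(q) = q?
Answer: 250811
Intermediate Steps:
J(D, R) = 0
(J(160, -494) - p(240)) - 1*(-251051) = (0 - 1*240) - 1*(-251051) = (0 - 240) + 251051 = -240 + 251051 = 250811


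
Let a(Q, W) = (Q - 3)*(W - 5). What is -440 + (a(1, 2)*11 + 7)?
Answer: -367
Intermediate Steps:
a(Q, W) = (-5 + W)*(-3 + Q) (a(Q, W) = (-3 + Q)*(-5 + W) = (-5 + W)*(-3 + Q))
-440 + (a(1, 2)*11 + 7) = -440 + ((15 - 5*1 - 3*2 + 1*2)*11 + 7) = -440 + ((15 - 5 - 6 + 2)*11 + 7) = -440 + (6*11 + 7) = -440 + (66 + 7) = -440 + 73 = -367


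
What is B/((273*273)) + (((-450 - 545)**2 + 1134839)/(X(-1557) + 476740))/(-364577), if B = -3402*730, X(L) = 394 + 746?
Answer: -66037642607628/1981798645645 ≈ -33.322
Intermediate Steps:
X(L) = 1140
B = -2483460
B/((273*273)) + (((-450 - 545)**2 + 1134839)/(X(-1557) + 476740))/(-364577) = -2483460/(273*273) + (((-450 - 545)**2 + 1134839)/(1140 + 476740))/(-364577) = -2483460/74529 + (((-995)**2 + 1134839)/477880)*(-1/364577) = -2483460*1/74529 + ((990025 + 1134839)*(1/477880))*(-1/364577) = -39420/1183 + (2124864*(1/477880))*(-1/364577) = -39420/1183 + (265608/59735)*(-1/364577) = -39420/1183 - 265608/21778007095 = -66037642607628/1981798645645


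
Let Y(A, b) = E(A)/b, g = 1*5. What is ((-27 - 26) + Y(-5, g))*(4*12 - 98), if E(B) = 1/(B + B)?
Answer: 2651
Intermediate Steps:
g = 5
E(B) = 1/(2*B)
Y(A, b) = 1/(2*A*b) (Y(A, b) = (1/(2*A))/b = 1/(2*A*b))
((-27 - 26) + Y(-5, g))*(4*12 - 98) = ((-27 - 26) + (½)/(-5*5))*(4*12 - 98) = (-53 + (½)*(-⅕)*(⅕))*(48 - 98) = (-53 - 1/50)*(-50) = -2651/50*(-50) = 2651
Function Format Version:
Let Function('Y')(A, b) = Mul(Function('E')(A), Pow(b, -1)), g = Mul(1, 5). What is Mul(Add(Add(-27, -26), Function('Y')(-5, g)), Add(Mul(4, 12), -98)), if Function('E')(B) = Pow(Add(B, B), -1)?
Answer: 2651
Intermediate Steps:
g = 5
Function('E')(B) = Mul(Rational(1, 2), Pow(B, -1)) (Function('E')(B) = Pow(Mul(2, B), -1) = Mul(Rational(1, 2), Pow(B, -1)))
Function('Y')(A, b) = Mul(Rational(1, 2), Pow(A, -1), Pow(b, -1)) (Function('Y')(A, b) = Mul(Mul(Rational(1, 2), Pow(A, -1)), Pow(b, -1)) = Mul(Rational(1, 2), Pow(A, -1), Pow(b, -1)))
Mul(Add(Add(-27, -26), Function('Y')(-5, g)), Add(Mul(4, 12), -98)) = Mul(Add(Add(-27, -26), Mul(Rational(1, 2), Pow(-5, -1), Pow(5, -1))), Add(Mul(4, 12), -98)) = Mul(Add(-53, Mul(Rational(1, 2), Rational(-1, 5), Rational(1, 5))), Add(48, -98)) = Mul(Add(-53, Rational(-1, 50)), -50) = Mul(Rational(-2651, 50), -50) = 2651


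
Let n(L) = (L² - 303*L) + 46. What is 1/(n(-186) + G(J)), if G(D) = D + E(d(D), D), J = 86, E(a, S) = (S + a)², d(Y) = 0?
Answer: 1/98482 ≈ 1.0154e-5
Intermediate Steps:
n(L) = 46 + L² - 303*L
G(D) = D + D² (G(D) = D + (D + 0)² = D + D²)
1/(n(-186) + G(J)) = 1/((46 + (-186)² - 303*(-186)) + 86*(1 + 86)) = 1/((46 + 34596 + 56358) + 86*87) = 1/(91000 + 7482) = 1/98482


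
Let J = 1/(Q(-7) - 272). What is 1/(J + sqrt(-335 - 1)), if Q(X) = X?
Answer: -279/26154577 - 311364*I*sqrt(21)/26154577 ≈ -1.0667e-5 - 0.054554*I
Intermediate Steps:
J = -1/279 (J = 1/(-7 - 272) = 1/(-279) = -1/279 ≈ -0.0035842)
1/(J + sqrt(-335 - 1)) = 1/(-1/279 + sqrt(-335 - 1)) = 1/(-1/279 + sqrt(-336)) = 1/(-1/279 + 4*I*sqrt(21))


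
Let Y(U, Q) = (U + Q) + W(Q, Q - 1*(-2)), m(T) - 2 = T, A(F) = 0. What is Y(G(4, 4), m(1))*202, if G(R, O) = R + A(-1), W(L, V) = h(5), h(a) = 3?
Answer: 2020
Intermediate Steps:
W(L, V) = 3
m(T) = 2 + T
G(R, O) = R (G(R, O) = R + 0 = R)
Y(U, Q) = 3 + Q + U (Y(U, Q) = (U + Q) + 3 = (Q + U) + 3 = 3 + Q + U)
Y(G(4, 4), m(1))*202 = (3 + (2 + 1) + 4)*202 = (3 + 3 + 4)*202 = 10*202 = 2020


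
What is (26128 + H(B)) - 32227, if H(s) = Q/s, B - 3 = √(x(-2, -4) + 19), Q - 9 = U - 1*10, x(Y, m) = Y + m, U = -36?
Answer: -24285/4 - 37*√13/4 ≈ -6104.6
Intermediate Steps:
Q = -37 (Q = 9 + (-36 - 1*10) = 9 + (-36 - 10) = 9 - 46 = -37)
B = 3 + √13 (B = 3 + √((-2 - 4) + 19) = 3 + √(-6 + 19) = 3 + √13 ≈ 6.6056)
H(s) = -37/s
(26128 + H(B)) - 32227 = (26128 - 37/(3 + √13)) - 32227 = -6099 - 37/(3 + √13)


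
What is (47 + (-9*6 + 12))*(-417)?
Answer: -2085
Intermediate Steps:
(47 + (-9*6 + 12))*(-417) = (47 + (-54 + 12))*(-417) = (47 - 42)*(-417) = 5*(-417) = -2085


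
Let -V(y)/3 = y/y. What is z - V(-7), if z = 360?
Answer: 363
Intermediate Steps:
V(y) = -3 (V(y) = -3*y/y = -3*1 = -3)
z - V(-7) = 360 - 1*(-3) = 360 + 3 = 363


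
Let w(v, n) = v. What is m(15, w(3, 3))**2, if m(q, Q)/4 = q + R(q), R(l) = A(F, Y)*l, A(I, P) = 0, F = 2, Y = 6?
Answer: 3600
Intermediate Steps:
R(l) = 0 (R(l) = 0*l = 0)
m(q, Q) = 4*q (m(q, Q) = 4*(q + 0) = 4*q)
m(15, w(3, 3))**2 = (4*15)**2 = 60**2 = 3600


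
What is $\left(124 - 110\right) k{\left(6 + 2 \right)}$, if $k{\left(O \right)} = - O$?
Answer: $-112$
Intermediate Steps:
$\left(124 - 110\right) k{\left(6 + 2 \right)} = \left(124 - 110\right) \left(- (6 + 2)\right) = 14 \left(\left(-1\right) 8\right) = 14 \left(-8\right) = -112$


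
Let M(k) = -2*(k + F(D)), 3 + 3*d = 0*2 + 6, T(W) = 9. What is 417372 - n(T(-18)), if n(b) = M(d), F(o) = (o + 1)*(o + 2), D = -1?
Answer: 417374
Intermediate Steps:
F(o) = (1 + o)*(2 + o)
d = 1 (d = -1 + (0*2 + 6)/3 = -1 + (0 + 6)/3 = -1 + (⅓)*6 = -1 + 2 = 1)
M(k) = -2*k (M(k) = -2*(k + (2 + (-1)² + 3*(-1))) = -2*(k + (2 + 1 - 3)) = -2*(k + 0) = -2*k)
n(b) = -2 (n(b) = -2*1 = -2)
417372 - n(T(-18)) = 417372 - 1*(-2) = 417372 + 2 = 417374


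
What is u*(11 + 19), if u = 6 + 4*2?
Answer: 420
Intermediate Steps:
u = 14 (u = 6 + 8 = 14)
u*(11 + 19) = 14*(11 + 19) = 14*30 = 420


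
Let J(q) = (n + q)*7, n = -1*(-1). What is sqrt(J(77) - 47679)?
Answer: 3*I*sqrt(5237) ≈ 217.1*I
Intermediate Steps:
n = 1
J(q) = 7 + 7*q (J(q) = (1 + q)*7 = 7 + 7*q)
sqrt(J(77) - 47679) = sqrt((7 + 7*77) - 47679) = sqrt((7 + 539) - 47679) = sqrt(546 - 47679) = sqrt(-47133) = 3*I*sqrt(5237)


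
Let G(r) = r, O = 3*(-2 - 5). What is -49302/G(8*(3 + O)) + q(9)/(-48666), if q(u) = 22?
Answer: 66647999/194664 ≈ 342.37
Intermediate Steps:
O = -21 (O = 3*(-7) = -21)
-49302/G(8*(3 + O)) + q(9)/(-48666) = -49302*1/(8*(3 - 21)) + 22/(-48666) = -49302/(8*(-18)) + 22*(-1/48666) = -49302/(-144) - 11/24333 = -49302*(-1/144) - 11/24333 = 2739/8 - 11/24333 = 66647999/194664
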